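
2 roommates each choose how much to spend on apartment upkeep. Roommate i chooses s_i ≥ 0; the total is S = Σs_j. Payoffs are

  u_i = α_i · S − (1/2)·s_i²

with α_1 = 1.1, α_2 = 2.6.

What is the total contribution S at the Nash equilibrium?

3.7

Roommate i's FOC: ∂u_i/∂s_i = α_i − s_i = 0, so s_i* = α_i.
NE contributions = (1.1, 2.6); S = 3.7.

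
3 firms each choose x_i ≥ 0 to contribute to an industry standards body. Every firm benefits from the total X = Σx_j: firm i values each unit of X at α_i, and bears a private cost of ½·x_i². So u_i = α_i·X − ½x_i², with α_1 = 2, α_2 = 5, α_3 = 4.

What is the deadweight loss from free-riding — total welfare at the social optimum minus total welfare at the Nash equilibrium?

Firm i's FOC: ∂u_i/∂x_i = α_i − x_i = 0, so x_i* = α_i.
NE contributions = (2, 5, 4); X = 11.
W^NE = (Σα)·X − ½Σα_i² = 11² − ½·45 = 98.5.
Planner sets x_i = Σα_j = 11 for every i, so X^SO = 3·11 = 33.
W^SO = (Σα)·X^SO − ½·3·(Σα)² = (3/2)·11² = 181.5.
Deadweight loss = W^SO − W^NE = 83.

83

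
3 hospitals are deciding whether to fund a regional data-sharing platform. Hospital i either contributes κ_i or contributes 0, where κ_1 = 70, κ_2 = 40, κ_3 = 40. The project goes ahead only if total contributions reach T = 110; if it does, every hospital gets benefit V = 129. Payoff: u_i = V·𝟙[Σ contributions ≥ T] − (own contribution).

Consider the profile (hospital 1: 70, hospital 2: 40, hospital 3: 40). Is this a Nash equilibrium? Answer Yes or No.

Total = 150 ≥ 110: provided.
Hospital 1 (pledges 70, payoff 59): dropping to 0 → total 80, payoff 0. No gain.
Hospital 2 (pledges 40, payoff 89): dropping to 0 → total 110, payoff 129. Profitable deviation.

No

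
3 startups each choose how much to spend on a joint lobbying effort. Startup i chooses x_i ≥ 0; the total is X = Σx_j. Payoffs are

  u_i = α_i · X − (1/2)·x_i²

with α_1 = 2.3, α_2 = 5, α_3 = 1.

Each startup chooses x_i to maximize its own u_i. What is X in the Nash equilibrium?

Startup i's FOC: ∂u_i/∂x_i = α_i − x_i = 0, so x_i* = α_i.
NE contributions = (2.3, 5, 1); X = 8.3.

8.3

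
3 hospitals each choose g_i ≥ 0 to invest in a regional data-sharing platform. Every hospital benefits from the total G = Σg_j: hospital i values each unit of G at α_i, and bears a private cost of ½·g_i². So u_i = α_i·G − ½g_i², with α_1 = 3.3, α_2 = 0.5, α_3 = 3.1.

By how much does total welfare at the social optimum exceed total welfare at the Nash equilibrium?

34.18

Hospital i's FOC: ∂u_i/∂g_i = α_i − g_i = 0, so g_i* = α_i.
NE contributions = (3.3, 0.5, 3.1); G = 6.9.
W^NE = (Σα)·G − ½Σα_i² = 6.9² − ½·20.75 = 37.235.
Planner sets g_i = Σα_j = 6.9 for every i, so G^SO = 3·6.9 = 20.7.
W^SO = (Σα)·G^SO − ½·3·(Σα)² = (3/2)·6.9² = 71.415.
Deadweight loss = W^SO − W^NE = 34.18.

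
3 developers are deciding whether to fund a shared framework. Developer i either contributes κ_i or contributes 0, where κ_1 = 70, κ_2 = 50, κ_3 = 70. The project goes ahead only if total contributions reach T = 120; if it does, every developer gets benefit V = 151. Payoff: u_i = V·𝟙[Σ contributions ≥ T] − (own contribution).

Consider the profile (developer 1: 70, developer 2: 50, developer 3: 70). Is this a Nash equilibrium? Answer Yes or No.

Total = 190 ≥ 120: provided.
Developer 1 (pledges 70, payoff 81): dropping to 0 → total 120, payoff 151. Profitable deviation.

No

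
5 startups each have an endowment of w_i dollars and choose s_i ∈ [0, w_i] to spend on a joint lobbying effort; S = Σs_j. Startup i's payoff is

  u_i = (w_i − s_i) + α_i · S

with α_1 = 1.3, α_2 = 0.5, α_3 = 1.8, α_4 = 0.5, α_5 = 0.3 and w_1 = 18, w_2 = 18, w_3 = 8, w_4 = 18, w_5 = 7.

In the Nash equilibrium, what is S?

26

∂u_i/∂s_i = α_i − 1, so startup i contributes w_i if α_i > 1, else 0.
α_i > 1 for i ∈ {1, 3}; NE contributions (18, 0, 8, 0, 0), S = 26.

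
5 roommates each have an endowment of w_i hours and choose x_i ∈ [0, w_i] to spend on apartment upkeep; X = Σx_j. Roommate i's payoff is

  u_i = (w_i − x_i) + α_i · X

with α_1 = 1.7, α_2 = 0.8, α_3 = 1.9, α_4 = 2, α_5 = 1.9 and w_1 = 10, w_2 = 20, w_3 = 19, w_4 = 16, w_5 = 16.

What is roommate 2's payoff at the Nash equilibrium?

68.8

∂u_i/∂x_i = α_i − 1, so roommate i contributes w_i if α_i > 1, else 0.
α_i > 1 for i ∈ {1, 3, 4, 5}; NE contributions (10, 0, 19, 16, 16), X = 61.
u_2 = (20 − 0) + 0.8·61 = 68.8.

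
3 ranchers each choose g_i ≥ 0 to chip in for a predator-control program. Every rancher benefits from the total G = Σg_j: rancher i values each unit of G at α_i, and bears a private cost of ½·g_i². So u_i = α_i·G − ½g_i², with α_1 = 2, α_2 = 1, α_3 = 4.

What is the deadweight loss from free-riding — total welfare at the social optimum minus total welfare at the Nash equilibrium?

35

Rancher i's FOC: ∂u_i/∂g_i = α_i − g_i = 0, so g_i* = α_i.
NE contributions = (2, 1, 4); G = 7.
W^NE = (Σα)·G − ½Σα_i² = 7² − ½·21 = 38.5.
Planner sets g_i = Σα_j = 7 for every i, so G^SO = 3·7 = 21.
W^SO = (Σα)·G^SO − ½·3·(Σα)² = (3/2)·7² = 73.5.
Deadweight loss = W^SO − W^NE = 35.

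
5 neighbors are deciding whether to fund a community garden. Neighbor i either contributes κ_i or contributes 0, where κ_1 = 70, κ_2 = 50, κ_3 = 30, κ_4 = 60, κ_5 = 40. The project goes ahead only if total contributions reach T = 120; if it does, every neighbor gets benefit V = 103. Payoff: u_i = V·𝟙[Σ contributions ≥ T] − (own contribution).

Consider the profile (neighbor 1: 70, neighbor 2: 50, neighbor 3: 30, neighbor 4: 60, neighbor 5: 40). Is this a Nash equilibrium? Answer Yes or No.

Total = 250 ≥ 120: provided.
Neighbor 1 (pledges 70, payoff 33): dropping to 0 → total 180, payoff 103. Profitable deviation.

No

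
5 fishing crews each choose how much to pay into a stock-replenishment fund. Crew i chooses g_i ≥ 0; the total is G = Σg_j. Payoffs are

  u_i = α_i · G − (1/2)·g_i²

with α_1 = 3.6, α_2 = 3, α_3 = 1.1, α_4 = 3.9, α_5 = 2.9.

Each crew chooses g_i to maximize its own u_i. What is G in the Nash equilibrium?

Crew i's FOC: ∂u_i/∂g_i = α_i − g_i = 0, so g_i* = α_i.
NE contributions = (3.6, 3, 1.1, 3.9, 2.9); G = 14.5.

14.5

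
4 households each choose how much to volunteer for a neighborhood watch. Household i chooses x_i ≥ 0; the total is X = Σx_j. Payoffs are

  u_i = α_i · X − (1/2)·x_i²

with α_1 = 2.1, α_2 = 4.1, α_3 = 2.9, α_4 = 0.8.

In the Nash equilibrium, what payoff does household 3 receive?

Household i's FOC: ∂u_i/∂x_i = α_i − x_i = 0, so x_i* = α_i.
NE contributions = (2.1, 4.1, 2.9, 0.8); X = 9.9.
u_3 = α_3·X − ½·(x_3)² = 2.9·9.9 − ½·2.9² = 24.505.

24.505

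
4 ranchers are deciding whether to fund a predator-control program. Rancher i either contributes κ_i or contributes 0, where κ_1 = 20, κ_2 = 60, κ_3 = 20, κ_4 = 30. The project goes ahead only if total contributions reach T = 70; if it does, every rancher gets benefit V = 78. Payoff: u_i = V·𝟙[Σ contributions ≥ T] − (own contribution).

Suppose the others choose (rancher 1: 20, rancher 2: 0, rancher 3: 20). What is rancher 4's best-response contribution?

Others' total = 40. Contributing 30 brings total to 70 ≥ 70: gain V − κ_4 = 48.
Best response: 30.

30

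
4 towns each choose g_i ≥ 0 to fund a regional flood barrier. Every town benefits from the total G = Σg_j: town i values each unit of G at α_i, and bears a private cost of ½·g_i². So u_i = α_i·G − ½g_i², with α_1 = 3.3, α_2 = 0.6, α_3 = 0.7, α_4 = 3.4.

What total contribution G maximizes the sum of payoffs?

Planner FOC: ∂(Σu_j)/∂g_i = (Σα_j) − g_i = 0, so g_i^SO = Σα_j = 8 for every i; G^SO = 32.

32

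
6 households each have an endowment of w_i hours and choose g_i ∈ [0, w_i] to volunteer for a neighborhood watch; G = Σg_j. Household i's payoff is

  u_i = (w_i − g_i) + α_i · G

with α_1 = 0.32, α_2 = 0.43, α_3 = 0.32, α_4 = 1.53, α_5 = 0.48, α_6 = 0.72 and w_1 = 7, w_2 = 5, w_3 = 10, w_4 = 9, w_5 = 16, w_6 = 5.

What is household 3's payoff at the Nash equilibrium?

∂u_i/∂g_i = α_i − 1, so household i contributes w_i if α_i > 1, else 0.
α_i > 1 for i ∈ {4}; NE contributions (0, 0, 0, 9, 0, 0), G = 9.
u_3 = (10 − 0) + 0.32·9 = 12.88.

12.88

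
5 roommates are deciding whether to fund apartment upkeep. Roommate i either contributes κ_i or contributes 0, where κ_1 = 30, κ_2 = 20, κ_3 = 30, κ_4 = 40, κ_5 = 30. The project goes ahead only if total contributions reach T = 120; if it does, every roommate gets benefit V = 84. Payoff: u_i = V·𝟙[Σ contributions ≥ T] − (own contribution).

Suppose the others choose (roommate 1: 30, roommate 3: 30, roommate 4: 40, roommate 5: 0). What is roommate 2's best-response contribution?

20

Others' total = 100. Contributing 20 brings total to 120 ≥ 120: gain V − κ_2 = 64.
Best response: 20.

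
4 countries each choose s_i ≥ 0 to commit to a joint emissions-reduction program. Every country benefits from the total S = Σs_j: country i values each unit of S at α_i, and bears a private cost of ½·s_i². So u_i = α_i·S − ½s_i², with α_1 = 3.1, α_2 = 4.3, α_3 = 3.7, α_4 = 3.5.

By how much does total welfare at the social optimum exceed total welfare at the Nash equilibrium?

240.18

Country i's FOC: ∂u_i/∂s_i = α_i − s_i = 0, so s_i* = α_i.
NE contributions = (3.1, 4.3, 3.7, 3.5); S = 14.6.
W^NE = (Σα)·S − ½Σα_i² = 14.6² − ½·54.04 = 186.14.
Planner sets s_i = Σα_j = 14.6 for every i, so S^SO = 4·14.6 = 58.4.
W^SO = (Σα)·S^SO − ½·4·(Σα)² = (4/2)·14.6² = 426.32.
Deadweight loss = W^SO − W^NE = 240.18.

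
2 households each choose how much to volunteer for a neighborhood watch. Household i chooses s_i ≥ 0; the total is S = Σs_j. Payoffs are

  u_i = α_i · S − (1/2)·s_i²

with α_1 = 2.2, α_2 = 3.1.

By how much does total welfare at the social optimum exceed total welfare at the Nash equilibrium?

Household i's FOC: ∂u_i/∂s_i = α_i − s_i = 0, so s_i* = α_i.
NE contributions = (2.2, 3.1); S = 5.3.
W^NE = (Σα)·S − ½Σα_i² = 5.3² − ½·14.45 = 20.865.
Planner sets s_i = Σα_j = 5.3 for every i, so S^SO = 2·5.3 = 10.6.
W^SO = (Σα)·S^SO − ½·2·(Σα)² = (2/2)·5.3² = 28.09.
Deadweight loss = W^SO − W^NE = 7.225.

7.225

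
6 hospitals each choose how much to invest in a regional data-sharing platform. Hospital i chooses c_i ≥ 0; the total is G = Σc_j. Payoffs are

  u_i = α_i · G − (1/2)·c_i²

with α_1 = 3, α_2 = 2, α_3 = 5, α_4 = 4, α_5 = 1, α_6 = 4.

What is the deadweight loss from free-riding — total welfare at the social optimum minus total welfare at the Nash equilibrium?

757.5

Hospital i's FOC: ∂u_i/∂c_i = α_i − c_i = 0, so c_i* = α_i.
NE contributions = (3, 2, 5, 4, 1, 4); G = 19.
W^NE = (Σα)·G − ½Σα_i² = 19² − ½·71 = 325.5.
Planner sets c_i = Σα_j = 19 for every i, so G^SO = 6·19 = 114.
W^SO = (Σα)·G^SO − ½·6·(Σα)² = (6/2)·19² = 1083.
Deadweight loss = W^SO − W^NE = 757.5.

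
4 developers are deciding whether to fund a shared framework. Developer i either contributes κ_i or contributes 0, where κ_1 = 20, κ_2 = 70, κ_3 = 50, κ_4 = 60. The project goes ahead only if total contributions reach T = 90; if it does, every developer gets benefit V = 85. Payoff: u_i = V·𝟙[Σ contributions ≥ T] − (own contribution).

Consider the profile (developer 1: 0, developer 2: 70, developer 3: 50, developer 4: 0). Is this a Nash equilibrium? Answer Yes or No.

Yes

Total = 120 ≥ 90: provided.
Developer 1 (pledges 0, payoff 85): pledging 20 → total 140, payoff 65. No gain.
Developer 2 (pledges 70, payoff 15): dropping to 0 → total 50, payoff 0. No gain.
Developer 3 (pledges 50, payoff 35): dropping to 0 → total 70, payoff 0. No gain.
Developer 4 (pledges 0, payoff 85): pledging 60 → total 180, payoff 25. No gain.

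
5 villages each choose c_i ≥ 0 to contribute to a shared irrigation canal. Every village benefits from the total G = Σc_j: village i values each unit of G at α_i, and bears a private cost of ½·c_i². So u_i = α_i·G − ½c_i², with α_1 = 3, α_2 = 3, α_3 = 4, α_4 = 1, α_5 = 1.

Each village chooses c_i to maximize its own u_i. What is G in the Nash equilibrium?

12

Village i's FOC: ∂u_i/∂c_i = α_i − c_i = 0, so c_i* = α_i.
NE contributions = (3, 3, 4, 1, 1); G = 12.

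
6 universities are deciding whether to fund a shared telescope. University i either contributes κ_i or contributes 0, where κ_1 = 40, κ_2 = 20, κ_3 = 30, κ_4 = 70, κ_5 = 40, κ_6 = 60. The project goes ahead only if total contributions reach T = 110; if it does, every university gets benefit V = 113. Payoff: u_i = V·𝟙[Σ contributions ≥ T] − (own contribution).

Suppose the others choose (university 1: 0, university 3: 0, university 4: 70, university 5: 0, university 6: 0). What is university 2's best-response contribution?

0

Others' total = 70. Even contributing 20 gives 90 < 110: no benefit either way.
Best response: 0.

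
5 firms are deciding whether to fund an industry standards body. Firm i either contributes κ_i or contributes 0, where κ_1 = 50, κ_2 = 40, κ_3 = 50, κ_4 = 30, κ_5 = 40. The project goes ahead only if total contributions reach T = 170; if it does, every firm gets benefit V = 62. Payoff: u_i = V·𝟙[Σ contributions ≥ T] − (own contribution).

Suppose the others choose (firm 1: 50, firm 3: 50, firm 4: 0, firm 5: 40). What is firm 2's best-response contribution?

Others' total = 140. Contributing 40 brings total to 180 ≥ 170: gain V − κ_2 = 22.
Best response: 40.

40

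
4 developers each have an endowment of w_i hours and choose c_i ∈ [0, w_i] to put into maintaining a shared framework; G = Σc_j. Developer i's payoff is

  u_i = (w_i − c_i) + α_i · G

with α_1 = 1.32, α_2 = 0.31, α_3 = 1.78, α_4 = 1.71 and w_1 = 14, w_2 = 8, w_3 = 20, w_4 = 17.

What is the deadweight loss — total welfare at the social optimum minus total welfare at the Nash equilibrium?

∂u_i/∂c_i = α_i − 1, so developer i contributes w_i if α_i > 1, else 0.
α_i > 1 for i ∈ {1, 3, 4}; NE contributions (14, 0, 20, 17), G = 51.
W^NE = Σw_i − G^NE + (Σα_i)·G^NE = 59 + 4.12·51 = 269.12.
Planner: ∂(Σu_j)/∂c_i = Σα_j − 1 = 4.12 > 0, so everyone contributes w_i; G^SO = 59, W^SO = 59 + 4.12·59 = 302.08.
Deadweight loss = 32.96.

32.96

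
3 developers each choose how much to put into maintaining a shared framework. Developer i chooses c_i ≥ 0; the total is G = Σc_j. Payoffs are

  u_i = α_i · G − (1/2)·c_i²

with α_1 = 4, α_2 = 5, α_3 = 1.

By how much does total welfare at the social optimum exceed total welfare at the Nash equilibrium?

Developer i's FOC: ∂u_i/∂c_i = α_i − c_i = 0, so c_i* = α_i.
NE contributions = (4, 5, 1); G = 10.
W^NE = (Σα)·G − ½Σα_i² = 10² − ½·42 = 79.
Planner sets c_i = Σα_j = 10 for every i, so G^SO = 3·10 = 30.
W^SO = (Σα)·G^SO − ½·3·(Σα)² = (3/2)·10² = 150.
Deadweight loss = W^SO − W^NE = 71.

71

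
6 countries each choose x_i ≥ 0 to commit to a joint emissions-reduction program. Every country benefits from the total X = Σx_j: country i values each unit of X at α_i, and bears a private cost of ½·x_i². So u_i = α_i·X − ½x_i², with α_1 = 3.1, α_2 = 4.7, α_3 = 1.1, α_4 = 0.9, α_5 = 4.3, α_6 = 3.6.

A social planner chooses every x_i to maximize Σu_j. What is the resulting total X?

106.2

Planner FOC: ∂(Σu_j)/∂x_i = (Σα_j) − x_i = 0, so x_i^SO = Σα_j = 17.7 for every i; X^SO = 106.2.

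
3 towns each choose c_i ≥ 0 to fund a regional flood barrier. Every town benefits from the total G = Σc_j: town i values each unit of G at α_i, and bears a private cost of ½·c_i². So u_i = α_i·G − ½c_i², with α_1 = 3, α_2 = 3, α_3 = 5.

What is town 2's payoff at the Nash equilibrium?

28.5

Town i's FOC: ∂u_i/∂c_i = α_i − c_i = 0, so c_i* = α_i.
NE contributions = (3, 3, 5); G = 11.
u_2 = α_2·G − ½·(c_2)² = 3·11 − ½·3² = 28.5.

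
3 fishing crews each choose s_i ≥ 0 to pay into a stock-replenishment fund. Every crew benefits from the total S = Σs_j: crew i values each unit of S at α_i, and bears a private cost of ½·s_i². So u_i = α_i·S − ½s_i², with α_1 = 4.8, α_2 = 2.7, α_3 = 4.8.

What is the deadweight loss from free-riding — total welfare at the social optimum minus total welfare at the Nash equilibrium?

102.33

Crew i's FOC: ∂u_i/∂s_i = α_i − s_i = 0, so s_i* = α_i.
NE contributions = (4.8, 2.7, 4.8); S = 12.3.
W^NE = (Σα)·S − ½Σα_i² = 12.3² − ½·53.37 = 124.605.
Planner sets s_i = Σα_j = 12.3 for every i, so S^SO = 3·12.3 = 36.9.
W^SO = (Σα)·S^SO − ½·3·(Σα)² = (3/2)·12.3² = 226.935.
Deadweight loss = W^SO − W^NE = 102.33.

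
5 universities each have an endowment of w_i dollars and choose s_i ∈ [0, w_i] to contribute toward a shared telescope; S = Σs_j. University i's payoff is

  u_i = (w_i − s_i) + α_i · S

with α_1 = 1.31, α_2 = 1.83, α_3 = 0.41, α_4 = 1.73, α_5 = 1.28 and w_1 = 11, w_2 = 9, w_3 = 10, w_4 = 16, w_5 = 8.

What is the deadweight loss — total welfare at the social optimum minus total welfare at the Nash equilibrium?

∂u_i/∂s_i = α_i − 1, so university i contributes w_i if α_i > 1, else 0.
α_i > 1 for i ∈ {1, 2, 4, 5}; NE contributions (11, 9, 0, 16, 8), S = 44.
W^NE = Σw_i − S^NE + (Σα_i)·S^NE = 54 + 5.56·44 = 298.64.
Planner: ∂(Σu_j)/∂s_i = Σα_j − 1 = 5.56 > 0, so everyone contributes w_i; S^SO = 54, W^SO = 54 + 5.56·54 = 354.24.
Deadweight loss = 55.6.

55.6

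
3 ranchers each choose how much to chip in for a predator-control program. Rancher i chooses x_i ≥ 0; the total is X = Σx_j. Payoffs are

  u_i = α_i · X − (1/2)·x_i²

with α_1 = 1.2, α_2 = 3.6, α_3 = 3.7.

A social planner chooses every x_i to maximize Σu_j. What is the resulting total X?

Planner FOC: ∂(Σu_j)/∂x_i = (Σα_j) − x_i = 0, so x_i^SO = Σα_j = 8.5 for every i; X^SO = 25.5.

25.5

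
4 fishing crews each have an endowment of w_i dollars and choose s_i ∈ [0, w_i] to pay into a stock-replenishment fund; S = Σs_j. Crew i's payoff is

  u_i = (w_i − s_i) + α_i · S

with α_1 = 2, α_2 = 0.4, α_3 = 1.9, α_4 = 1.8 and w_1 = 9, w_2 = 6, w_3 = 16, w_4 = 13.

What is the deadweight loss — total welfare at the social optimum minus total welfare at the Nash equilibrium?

∂u_i/∂s_i = α_i − 1, so crew i contributes w_i if α_i > 1, else 0.
α_i > 1 for i ∈ {1, 3, 4}; NE contributions (9, 0, 16, 13), S = 38.
W^NE = Σw_i − S^NE + (Σα_i)·S^NE = 44 + 5.1·38 = 237.8.
Planner: ∂(Σu_j)/∂s_i = Σα_j − 1 = 5.1 > 0, so everyone contributes w_i; S^SO = 44, W^SO = 44 + 5.1·44 = 268.4.
Deadweight loss = 30.6.

30.6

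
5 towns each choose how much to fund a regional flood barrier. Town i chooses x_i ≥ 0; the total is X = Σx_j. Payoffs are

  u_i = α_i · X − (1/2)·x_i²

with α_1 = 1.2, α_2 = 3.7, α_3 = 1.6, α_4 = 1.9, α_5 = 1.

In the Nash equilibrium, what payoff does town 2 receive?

27.935

Town i's FOC: ∂u_i/∂x_i = α_i − x_i = 0, so x_i* = α_i.
NE contributions = (1.2, 3.7, 1.6, 1.9, 1); X = 9.4.
u_2 = α_2·X − ½·(x_2)² = 3.7·9.4 − ½·3.7² = 27.935.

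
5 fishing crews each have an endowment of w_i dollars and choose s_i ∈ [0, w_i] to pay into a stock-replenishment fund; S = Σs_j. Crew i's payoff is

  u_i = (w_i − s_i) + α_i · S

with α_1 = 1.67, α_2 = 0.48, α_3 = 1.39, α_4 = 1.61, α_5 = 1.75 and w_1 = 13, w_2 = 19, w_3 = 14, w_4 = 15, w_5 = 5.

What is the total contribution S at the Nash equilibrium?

47

∂u_i/∂s_i = α_i − 1, so crew i contributes w_i if α_i > 1, else 0.
α_i > 1 for i ∈ {1, 3, 4, 5}; NE contributions (13, 0, 14, 15, 5), S = 47.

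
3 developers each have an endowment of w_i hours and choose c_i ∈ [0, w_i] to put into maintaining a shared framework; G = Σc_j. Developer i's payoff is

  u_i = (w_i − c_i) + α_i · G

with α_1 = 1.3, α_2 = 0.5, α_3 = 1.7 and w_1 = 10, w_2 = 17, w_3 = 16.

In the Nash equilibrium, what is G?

26

∂u_i/∂c_i = α_i − 1, so developer i contributes w_i if α_i > 1, else 0.
α_i > 1 for i ∈ {1, 3}; NE contributions (10, 0, 16), G = 26.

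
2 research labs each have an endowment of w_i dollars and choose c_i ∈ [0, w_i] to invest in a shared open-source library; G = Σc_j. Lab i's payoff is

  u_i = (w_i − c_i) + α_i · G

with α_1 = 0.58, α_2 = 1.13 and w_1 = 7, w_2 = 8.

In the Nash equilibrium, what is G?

∂u_i/∂c_i = α_i − 1, so lab i contributes w_i if α_i > 1, else 0.
α_i > 1 for i ∈ {2}; NE contributions (0, 8), G = 8.

8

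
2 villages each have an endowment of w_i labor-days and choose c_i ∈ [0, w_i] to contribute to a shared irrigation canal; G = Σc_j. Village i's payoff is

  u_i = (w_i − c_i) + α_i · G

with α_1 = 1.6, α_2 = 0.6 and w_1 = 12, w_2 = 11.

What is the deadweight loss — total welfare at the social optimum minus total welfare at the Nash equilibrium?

∂u_i/∂c_i = α_i − 1, so village i contributes w_i if α_i > 1, else 0.
α_i > 1 for i ∈ {1}; NE contributions (12, 0), G = 12.
W^NE = Σw_i − G^NE + (Σα_i)·G^NE = 23 + 1.2·12 = 37.4.
Planner: ∂(Σu_j)/∂c_i = Σα_j − 1 = 1.2 > 0, so everyone contributes w_i; G^SO = 23, W^SO = 23 + 1.2·23 = 50.6.
Deadweight loss = 13.2.

13.2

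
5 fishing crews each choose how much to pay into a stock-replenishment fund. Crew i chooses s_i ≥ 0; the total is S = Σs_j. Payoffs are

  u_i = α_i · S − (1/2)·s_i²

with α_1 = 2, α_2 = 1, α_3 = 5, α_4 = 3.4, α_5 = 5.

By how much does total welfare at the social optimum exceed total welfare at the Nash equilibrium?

Crew i's FOC: ∂u_i/∂s_i = α_i − s_i = 0, so s_i* = α_i.
NE contributions = (2, 1, 5, 3.4, 5); S = 16.4.
W^NE = (Σα)·S − ½Σα_i² = 16.4² − ½·66.56 = 235.68.
Planner sets s_i = Σα_j = 16.4 for every i, so S^SO = 5·16.4 = 82.
W^SO = (Σα)·S^SO − ½·5·(Σα)² = (5/2)·16.4² = 672.4.
Deadweight loss = W^SO − W^NE = 436.72.

436.72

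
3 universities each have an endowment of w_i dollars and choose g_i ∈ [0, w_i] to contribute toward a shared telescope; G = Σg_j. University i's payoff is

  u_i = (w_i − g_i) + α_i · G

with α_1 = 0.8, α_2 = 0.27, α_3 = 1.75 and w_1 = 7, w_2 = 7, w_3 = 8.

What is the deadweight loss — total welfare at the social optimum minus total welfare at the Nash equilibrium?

25.48

∂u_i/∂g_i = α_i − 1, so university i contributes w_i if α_i > 1, else 0.
α_i > 1 for i ∈ {3}; NE contributions (0, 0, 8), G = 8.
W^NE = Σw_i − G^NE + (Σα_i)·G^NE = 22 + 1.82·8 = 36.56.
Planner: ∂(Σu_j)/∂g_i = Σα_j − 1 = 1.82 > 0, so everyone contributes w_i; G^SO = 22, W^SO = 22 + 1.82·22 = 62.04.
Deadweight loss = 25.48.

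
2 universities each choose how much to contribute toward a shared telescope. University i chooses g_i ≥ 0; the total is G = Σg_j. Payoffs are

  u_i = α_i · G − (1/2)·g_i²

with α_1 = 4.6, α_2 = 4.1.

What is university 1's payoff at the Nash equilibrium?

University i's FOC: ∂u_i/∂g_i = α_i − g_i = 0, so g_i* = α_i.
NE contributions = (4.6, 4.1); G = 8.7.
u_1 = α_1·G − ½·(g_1)² = 4.6·8.7 − ½·4.6² = 29.44.

29.44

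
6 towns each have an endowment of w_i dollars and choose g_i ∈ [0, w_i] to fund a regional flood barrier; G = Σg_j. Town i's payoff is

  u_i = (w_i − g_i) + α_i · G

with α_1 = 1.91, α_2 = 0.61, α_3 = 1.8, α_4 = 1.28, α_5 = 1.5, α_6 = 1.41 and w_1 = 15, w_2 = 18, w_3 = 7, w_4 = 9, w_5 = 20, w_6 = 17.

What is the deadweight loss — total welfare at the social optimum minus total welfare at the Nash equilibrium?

135.18

∂u_i/∂g_i = α_i − 1, so town i contributes w_i if α_i > 1, else 0.
α_i > 1 for i ∈ {1, 3, 4, 5, 6}; NE contributions (15, 0, 7, 9, 20, 17), G = 68.
W^NE = Σw_i − G^NE + (Σα_i)·G^NE = 86 + 7.51·68 = 596.68.
Planner: ∂(Σu_j)/∂g_i = Σα_j − 1 = 7.51 > 0, so everyone contributes w_i; G^SO = 86, W^SO = 86 + 7.51·86 = 731.86.
Deadweight loss = 135.18.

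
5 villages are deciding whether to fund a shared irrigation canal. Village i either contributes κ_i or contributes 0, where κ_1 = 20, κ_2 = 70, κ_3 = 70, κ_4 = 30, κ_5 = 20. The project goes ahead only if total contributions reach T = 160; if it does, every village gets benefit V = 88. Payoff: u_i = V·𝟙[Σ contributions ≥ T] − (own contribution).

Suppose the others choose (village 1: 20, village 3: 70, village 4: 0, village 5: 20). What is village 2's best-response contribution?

Others' total = 110. Contributing 70 brings total to 180 ≥ 160: gain V − κ_2 = 18.
Best response: 70.

70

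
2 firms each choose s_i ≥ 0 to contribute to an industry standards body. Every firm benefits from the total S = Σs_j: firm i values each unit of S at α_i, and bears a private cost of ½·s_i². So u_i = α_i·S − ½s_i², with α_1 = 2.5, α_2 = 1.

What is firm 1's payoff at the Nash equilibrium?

Firm i's FOC: ∂u_i/∂s_i = α_i − s_i = 0, so s_i* = α_i.
NE contributions = (2.5, 1); S = 3.5.
u_1 = α_1·S − ½·(s_1)² = 2.5·3.5 − ½·2.5² = 5.625.

5.625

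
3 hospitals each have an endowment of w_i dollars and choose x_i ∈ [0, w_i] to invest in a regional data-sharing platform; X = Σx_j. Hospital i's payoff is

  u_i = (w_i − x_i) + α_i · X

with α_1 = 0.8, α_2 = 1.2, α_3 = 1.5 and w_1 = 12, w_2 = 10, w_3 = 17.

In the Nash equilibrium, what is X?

27

∂u_i/∂x_i = α_i − 1, so hospital i contributes w_i if α_i > 1, else 0.
α_i > 1 for i ∈ {2, 3}; NE contributions (0, 10, 17), X = 27.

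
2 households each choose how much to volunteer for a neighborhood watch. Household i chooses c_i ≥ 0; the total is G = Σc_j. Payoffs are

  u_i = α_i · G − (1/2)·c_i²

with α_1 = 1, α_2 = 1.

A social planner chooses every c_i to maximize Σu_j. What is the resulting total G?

4

Planner FOC: ∂(Σu_j)/∂c_i = (Σα_j) − c_i = 0, so c_i^SO = Σα_j = 2 for every i; G^SO = 4.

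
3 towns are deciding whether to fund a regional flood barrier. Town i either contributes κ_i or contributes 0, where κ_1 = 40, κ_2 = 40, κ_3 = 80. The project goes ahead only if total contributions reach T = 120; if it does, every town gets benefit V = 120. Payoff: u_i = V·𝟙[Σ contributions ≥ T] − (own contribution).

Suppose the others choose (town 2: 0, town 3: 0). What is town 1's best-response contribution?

Others' total = 0. Even contributing 40 gives 40 < 120: no benefit either way.
Best response: 0.

0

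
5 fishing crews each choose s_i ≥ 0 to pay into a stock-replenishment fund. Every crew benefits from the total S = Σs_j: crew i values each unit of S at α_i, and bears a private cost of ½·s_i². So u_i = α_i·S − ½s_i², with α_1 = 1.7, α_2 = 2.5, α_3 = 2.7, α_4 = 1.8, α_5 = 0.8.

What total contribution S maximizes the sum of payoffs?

Planner FOC: ∂(Σu_j)/∂s_i = (Σα_j) − s_i = 0, so s_i^SO = Σα_j = 9.5 for every i; S^SO = 47.5.

47.5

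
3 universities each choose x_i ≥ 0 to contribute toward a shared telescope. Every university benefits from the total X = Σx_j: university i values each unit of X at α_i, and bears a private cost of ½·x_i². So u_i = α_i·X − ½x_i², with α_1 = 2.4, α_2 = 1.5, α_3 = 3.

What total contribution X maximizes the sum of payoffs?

Planner FOC: ∂(Σu_j)/∂x_i = (Σα_j) − x_i = 0, so x_i^SO = Σα_j = 6.9 for every i; X^SO = 20.7.

20.7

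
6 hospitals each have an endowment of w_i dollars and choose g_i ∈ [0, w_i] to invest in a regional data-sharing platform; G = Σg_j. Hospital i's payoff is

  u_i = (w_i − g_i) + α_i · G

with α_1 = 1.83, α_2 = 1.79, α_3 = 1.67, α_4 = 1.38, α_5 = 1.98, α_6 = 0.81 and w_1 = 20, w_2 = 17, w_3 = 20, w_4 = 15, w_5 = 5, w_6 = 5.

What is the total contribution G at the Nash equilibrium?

77

∂u_i/∂g_i = α_i − 1, so hospital i contributes w_i if α_i > 1, else 0.
α_i > 1 for i ∈ {1, 2, 3, 4, 5}; NE contributions (20, 17, 20, 15, 5, 0), G = 77.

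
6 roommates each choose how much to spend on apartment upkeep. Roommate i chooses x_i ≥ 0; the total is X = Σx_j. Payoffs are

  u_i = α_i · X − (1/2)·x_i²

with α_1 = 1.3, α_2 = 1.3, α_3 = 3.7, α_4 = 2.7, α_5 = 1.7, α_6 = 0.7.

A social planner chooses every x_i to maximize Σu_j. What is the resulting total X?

Planner FOC: ∂(Σu_j)/∂x_i = (Σα_j) − x_i = 0, so x_i^SO = Σα_j = 11.4 for every i; X^SO = 68.4.

68.4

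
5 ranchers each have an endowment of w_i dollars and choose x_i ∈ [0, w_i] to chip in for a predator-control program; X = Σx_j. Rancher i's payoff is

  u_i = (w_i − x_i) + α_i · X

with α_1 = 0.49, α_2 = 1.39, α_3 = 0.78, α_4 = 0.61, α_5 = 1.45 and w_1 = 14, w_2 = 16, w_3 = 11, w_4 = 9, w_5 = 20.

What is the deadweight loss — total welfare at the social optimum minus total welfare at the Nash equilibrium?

126.48

∂u_i/∂x_i = α_i − 1, so rancher i contributes w_i if α_i > 1, else 0.
α_i > 1 for i ∈ {2, 5}; NE contributions (0, 16, 0, 0, 20), X = 36.
W^NE = Σw_i − X^NE + (Σα_i)·X^NE = 70 + 3.72·36 = 203.92.
Planner: ∂(Σu_j)/∂x_i = Σα_j − 1 = 3.72 > 0, so everyone contributes w_i; X^SO = 70, W^SO = 70 + 3.72·70 = 330.4.
Deadweight loss = 126.48.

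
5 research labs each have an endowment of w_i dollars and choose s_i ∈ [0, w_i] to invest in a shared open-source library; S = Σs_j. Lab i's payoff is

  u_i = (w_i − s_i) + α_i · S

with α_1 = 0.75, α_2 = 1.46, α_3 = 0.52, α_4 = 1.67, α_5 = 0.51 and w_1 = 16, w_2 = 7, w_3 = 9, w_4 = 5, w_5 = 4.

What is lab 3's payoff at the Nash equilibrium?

15.24

∂u_i/∂s_i = α_i − 1, so lab i contributes w_i if α_i > 1, else 0.
α_i > 1 for i ∈ {2, 4}; NE contributions (0, 7, 0, 5, 0), S = 12.
u_3 = (9 − 0) + 0.52·12 = 15.24.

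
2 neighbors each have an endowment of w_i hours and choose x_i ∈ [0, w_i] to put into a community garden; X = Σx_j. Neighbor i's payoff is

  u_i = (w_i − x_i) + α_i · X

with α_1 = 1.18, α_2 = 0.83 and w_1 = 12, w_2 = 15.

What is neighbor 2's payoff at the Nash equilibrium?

24.96

∂u_i/∂x_i = α_i − 1, so neighbor i contributes w_i if α_i > 1, else 0.
α_i > 1 for i ∈ {1}; NE contributions (12, 0), X = 12.
u_2 = (15 − 0) + 0.83·12 = 24.96.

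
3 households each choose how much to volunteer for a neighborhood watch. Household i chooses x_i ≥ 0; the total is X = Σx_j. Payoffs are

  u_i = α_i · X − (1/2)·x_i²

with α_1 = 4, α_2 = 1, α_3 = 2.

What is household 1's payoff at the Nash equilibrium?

20

Household i's FOC: ∂u_i/∂x_i = α_i − x_i = 0, so x_i* = α_i.
NE contributions = (4, 1, 2); X = 7.
u_1 = α_1·X − ½·(x_1)² = 4·7 − ½·4² = 20.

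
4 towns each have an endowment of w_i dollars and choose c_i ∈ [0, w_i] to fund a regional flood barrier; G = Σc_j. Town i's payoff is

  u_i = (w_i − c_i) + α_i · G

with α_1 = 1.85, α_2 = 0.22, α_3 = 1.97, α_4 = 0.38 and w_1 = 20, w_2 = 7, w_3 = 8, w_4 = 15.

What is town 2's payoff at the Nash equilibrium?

13.16

∂u_i/∂c_i = α_i − 1, so town i contributes w_i if α_i > 1, else 0.
α_i > 1 for i ∈ {1, 3}; NE contributions (20, 0, 8, 0), G = 28.
u_2 = (7 − 0) + 0.22·28 = 13.16.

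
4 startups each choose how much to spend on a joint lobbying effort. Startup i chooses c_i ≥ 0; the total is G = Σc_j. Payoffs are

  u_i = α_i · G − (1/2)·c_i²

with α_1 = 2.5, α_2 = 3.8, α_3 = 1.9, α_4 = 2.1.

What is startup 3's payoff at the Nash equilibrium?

17.765

Startup i's FOC: ∂u_i/∂c_i = α_i − c_i = 0, so c_i* = α_i.
NE contributions = (2.5, 3.8, 1.9, 2.1); G = 10.3.
u_3 = α_3·G − ½·(c_3)² = 1.9·10.3 − ½·1.9² = 17.765.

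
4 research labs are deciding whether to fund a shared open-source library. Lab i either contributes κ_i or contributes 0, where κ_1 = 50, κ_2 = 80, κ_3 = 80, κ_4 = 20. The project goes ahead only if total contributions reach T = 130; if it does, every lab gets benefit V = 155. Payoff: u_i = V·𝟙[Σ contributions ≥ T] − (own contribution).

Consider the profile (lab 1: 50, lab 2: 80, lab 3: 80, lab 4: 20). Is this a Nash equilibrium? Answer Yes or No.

No

Total = 230 ≥ 130: provided.
Lab 1 (pledges 50, payoff 105): dropping to 0 → total 180, payoff 155. Profitable deviation.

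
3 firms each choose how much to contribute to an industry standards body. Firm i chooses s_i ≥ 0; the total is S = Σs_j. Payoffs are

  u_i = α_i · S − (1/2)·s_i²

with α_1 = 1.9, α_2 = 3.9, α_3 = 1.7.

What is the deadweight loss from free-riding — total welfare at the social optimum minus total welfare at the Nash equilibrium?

38.98

Firm i's FOC: ∂u_i/∂s_i = α_i − s_i = 0, so s_i* = α_i.
NE contributions = (1.9, 3.9, 1.7); S = 7.5.
W^NE = (Σα)·S − ½Σα_i² = 7.5² − ½·21.71 = 45.395.
Planner sets s_i = Σα_j = 7.5 for every i, so S^SO = 3·7.5 = 22.5.
W^SO = (Σα)·S^SO − ½·3·(Σα)² = (3/2)·7.5² = 84.375.
Deadweight loss = W^SO − W^NE = 38.98.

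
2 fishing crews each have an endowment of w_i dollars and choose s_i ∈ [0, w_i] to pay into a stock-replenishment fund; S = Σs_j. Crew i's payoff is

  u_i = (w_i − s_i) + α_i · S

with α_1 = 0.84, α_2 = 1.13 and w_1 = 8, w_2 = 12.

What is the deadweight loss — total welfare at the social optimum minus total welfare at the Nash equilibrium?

7.76

∂u_i/∂s_i = α_i − 1, so crew i contributes w_i if α_i > 1, else 0.
α_i > 1 for i ∈ {2}; NE contributions (0, 12), S = 12.
W^NE = Σw_i − S^NE + (Σα_i)·S^NE = 20 + 0.97·12 = 31.64.
Planner: ∂(Σu_j)/∂s_i = Σα_j − 1 = 0.97 > 0, so everyone contributes w_i; S^SO = 20, W^SO = 20 + 0.97·20 = 39.4.
Deadweight loss = 7.76.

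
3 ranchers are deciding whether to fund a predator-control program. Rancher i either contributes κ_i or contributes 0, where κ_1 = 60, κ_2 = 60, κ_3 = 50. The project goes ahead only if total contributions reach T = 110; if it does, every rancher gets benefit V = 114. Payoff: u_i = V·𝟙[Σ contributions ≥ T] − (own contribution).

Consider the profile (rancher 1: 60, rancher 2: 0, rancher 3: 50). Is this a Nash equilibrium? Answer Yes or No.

Yes

Total = 110 ≥ 110: provided.
Rancher 1 (pledges 60, payoff 54): dropping to 0 → total 50, payoff 0. No gain.
Rancher 2 (pledges 0, payoff 114): pledging 60 → total 170, payoff 54. No gain.
Rancher 3 (pledges 50, payoff 64): dropping to 0 → total 60, payoff 0. No gain.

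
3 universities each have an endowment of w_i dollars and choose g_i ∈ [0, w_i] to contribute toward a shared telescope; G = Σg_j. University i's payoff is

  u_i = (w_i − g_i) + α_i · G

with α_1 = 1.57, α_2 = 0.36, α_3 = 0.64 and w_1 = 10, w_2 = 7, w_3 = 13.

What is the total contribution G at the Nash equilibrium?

10

∂u_i/∂g_i = α_i − 1, so university i contributes w_i if α_i > 1, else 0.
α_i > 1 for i ∈ {1}; NE contributions (10, 0, 0), G = 10.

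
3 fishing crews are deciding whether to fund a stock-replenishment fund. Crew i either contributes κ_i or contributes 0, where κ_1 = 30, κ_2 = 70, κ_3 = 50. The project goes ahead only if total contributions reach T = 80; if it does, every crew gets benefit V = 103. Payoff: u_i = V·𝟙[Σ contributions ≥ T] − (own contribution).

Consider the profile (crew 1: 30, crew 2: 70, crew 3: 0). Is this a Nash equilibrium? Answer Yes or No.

Total = 100 ≥ 80: provided.
Crew 1 (pledges 30, payoff 73): dropping to 0 → total 70, payoff 0. No gain.
Crew 2 (pledges 70, payoff 33): dropping to 0 → total 30, payoff 0. No gain.
Crew 3 (pledges 0, payoff 103): pledging 50 → total 150, payoff 53. No gain.

Yes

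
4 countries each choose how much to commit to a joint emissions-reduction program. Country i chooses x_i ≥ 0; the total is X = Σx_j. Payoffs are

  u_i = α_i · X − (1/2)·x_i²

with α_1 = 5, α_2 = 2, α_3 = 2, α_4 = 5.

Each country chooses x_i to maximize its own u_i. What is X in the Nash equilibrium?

14

Country i's FOC: ∂u_i/∂x_i = α_i − x_i = 0, so x_i* = α_i.
NE contributions = (5, 2, 2, 5); X = 14.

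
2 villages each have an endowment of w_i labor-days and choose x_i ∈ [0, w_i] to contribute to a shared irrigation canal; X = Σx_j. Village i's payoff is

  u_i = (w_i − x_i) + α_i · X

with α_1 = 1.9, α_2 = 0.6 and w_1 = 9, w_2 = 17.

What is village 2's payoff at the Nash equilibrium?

∂u_i/∂x_i = α_i − 1, so village i contributes w_i if α_i > 1, else 0.
α_i > 1 for i ∈ {1}; NE contributions (9, 0), X = 9.
u_2 = (17 − 0) + 0.6·9 = 22.4.

22.4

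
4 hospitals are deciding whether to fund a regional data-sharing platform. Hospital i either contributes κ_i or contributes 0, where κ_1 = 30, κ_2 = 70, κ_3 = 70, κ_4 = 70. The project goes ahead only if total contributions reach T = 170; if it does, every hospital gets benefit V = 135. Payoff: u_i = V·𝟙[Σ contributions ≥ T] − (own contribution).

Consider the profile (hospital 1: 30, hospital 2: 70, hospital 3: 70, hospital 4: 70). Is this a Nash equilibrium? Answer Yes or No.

Total = 240 ≥ 170: provided.
Hospital 1 (pledges 30, payoff 105): dropping to 0 → total 210, payoff 135. Profitable deviation.

No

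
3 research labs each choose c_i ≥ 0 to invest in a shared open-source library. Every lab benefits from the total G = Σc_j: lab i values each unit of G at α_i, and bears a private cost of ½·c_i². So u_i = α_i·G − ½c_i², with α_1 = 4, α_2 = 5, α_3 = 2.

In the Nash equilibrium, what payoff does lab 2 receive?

Lab i's FOC: ∂u_i/∂c_i = α_i − c_i = 0, so c_i* = α_i.
NE contributions = (4, 5, 2); G = 11.
u_2 = α_2·G − ½·(c_2)² = 5·11 − ½·5² = 42.5.

42.5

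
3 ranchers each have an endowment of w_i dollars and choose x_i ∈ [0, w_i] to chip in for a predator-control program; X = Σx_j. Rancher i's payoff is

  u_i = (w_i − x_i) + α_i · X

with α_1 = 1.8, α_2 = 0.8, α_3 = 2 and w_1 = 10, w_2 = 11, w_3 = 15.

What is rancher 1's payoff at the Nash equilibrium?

∂u_i/∂x_i = α_i − 1, so rancher i contributes w_i if α_i > 1, else 0.
α_i > 1 for i ∈ {1, 3}; NE contributions (10, 0, 15), X = 25.
u_1 = (10 − 10) + 1.8·25 = 45.

45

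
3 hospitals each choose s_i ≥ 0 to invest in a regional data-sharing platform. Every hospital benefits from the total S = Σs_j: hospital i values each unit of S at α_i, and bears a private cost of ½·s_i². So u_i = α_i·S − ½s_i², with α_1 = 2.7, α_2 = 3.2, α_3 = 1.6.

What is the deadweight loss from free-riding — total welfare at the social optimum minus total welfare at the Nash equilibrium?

Hospital i's FOC: ∂u_i/∂s_i = α_i − s_i = 0, so s_i* = α_i.
NE contributions = (2.7, 3.2, 1.6); S = 7.5.
W^NE = (Σα)·S − ½Σα_i² = 7.5² − ½·20.09 = 46.205.
Planner sets s_i = Σα_j = 7.5 for every i, so S^SO = 3·7.5 = 22.5.
W^SO = (Σα)·S^SO − ½·3·(Σα)² = (3/2)·7.5² = 84.375.
Deadweight loss = W^SO − W^NE = 38.17.

38.17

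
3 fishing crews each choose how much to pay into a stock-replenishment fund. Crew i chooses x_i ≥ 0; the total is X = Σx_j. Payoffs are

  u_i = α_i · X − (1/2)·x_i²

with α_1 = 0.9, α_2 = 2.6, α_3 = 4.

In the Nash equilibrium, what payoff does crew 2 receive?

16.12

Crew i's FOC: ∂u_i/∂x_i = α_i − x_i = 0, so x_i* = α_i.
NE contributions = (0.9, 2.6, 4); X = 7.5.
u_2 = α_2·X − ½·(x_2)² = 2.6·7.5 − ½·2.6² = 16.12.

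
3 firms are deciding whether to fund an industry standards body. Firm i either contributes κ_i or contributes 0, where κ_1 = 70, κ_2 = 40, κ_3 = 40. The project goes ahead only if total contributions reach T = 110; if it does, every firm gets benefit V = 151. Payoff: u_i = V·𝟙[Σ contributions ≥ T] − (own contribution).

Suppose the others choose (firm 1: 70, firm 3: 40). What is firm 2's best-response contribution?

0

Others' total = 110 ≥ 110; contributing adds cost 40 for no extra benefit.
Best response: 0.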